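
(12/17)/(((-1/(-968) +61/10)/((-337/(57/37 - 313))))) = 60349960/482080611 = 0.13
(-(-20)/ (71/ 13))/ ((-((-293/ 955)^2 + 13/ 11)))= -652097875/ 227211786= -2.87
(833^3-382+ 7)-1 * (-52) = 578009214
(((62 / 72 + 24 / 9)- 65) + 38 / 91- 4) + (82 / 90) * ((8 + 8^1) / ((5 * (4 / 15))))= -886507 / 16380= -54.12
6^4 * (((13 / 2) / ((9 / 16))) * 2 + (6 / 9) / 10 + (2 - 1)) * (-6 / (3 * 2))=-156672 / 5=-31334.40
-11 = -11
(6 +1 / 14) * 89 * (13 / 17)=413.21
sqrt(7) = 2.65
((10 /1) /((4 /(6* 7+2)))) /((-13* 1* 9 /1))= -110 /117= -0.94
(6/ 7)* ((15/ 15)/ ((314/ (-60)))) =-180/ 1099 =-0.16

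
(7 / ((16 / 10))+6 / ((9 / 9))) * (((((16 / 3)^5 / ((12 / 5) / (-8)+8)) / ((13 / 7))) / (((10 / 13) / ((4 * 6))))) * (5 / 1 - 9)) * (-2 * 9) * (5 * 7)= 24368906240 / 99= 246150568.08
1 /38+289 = 10983 /38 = 289.03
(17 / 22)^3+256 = 2730801 / 10648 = 256.46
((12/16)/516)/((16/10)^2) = 25/44032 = 0.00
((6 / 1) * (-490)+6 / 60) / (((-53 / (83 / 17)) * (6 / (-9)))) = -406.23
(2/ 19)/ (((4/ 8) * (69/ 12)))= 0.04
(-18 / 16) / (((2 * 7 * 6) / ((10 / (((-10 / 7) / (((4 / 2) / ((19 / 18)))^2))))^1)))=243 / 722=0.34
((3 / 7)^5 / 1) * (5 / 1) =1215 / 16807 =0.07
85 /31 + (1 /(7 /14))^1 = 147 /31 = 4.74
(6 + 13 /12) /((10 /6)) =17 /4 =4.25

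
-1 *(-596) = 596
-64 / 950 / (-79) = 32 / 37525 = 0.00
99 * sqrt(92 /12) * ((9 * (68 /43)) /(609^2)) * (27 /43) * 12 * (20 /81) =0.02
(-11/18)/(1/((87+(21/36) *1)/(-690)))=11561/149040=0.08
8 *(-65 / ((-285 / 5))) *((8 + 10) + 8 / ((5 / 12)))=6448 / 19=339.37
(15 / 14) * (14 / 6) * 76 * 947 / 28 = 89965 / 14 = 6426.07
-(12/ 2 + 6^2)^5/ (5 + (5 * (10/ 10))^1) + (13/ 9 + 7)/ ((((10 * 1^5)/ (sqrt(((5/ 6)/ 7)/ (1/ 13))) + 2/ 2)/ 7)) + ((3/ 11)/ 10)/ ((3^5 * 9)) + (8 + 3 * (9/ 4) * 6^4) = -866126131070869/ 66317130 + 1064 * sqrt(2730)/ 7443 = -13060360.66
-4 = -4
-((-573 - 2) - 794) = 1369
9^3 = 729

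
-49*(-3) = 147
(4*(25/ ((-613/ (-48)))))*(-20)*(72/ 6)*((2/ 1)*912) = -2101248000/ 613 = -3427810.77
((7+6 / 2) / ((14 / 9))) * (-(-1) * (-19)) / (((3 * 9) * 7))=-0.65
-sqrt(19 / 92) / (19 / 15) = -15 * sqrt(437) / 874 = -0.36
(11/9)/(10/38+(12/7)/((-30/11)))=-7315/2187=-3.34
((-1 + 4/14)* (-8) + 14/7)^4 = 8503056/2401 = 3541.46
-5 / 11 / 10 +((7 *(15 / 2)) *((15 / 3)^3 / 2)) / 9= 48119 / 132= 364.54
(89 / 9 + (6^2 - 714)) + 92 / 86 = -258145 / 387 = -667.04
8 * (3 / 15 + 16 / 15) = 152 / 15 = 10.13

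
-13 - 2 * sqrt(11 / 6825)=-13 - 2 * sqrt(3003) / 1365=-13.08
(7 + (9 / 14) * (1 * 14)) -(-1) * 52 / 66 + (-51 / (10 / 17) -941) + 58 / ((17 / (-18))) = -6015737 / 5610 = -1072.32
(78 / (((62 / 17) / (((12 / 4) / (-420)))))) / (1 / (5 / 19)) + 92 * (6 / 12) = 757969 / 16492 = 45.96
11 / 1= 11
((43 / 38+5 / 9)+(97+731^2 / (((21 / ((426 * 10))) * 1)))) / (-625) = -259507312297 / 1496250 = -173438.47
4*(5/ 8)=5/ 2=2.50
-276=-276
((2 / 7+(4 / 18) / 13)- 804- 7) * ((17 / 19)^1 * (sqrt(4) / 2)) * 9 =-11287337 / 1729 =-6528.25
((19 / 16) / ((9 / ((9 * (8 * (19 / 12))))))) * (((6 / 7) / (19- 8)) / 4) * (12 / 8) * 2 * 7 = 1083 / 176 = 6.15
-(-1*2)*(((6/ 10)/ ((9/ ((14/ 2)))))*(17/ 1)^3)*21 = 481474/ 5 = 96294.80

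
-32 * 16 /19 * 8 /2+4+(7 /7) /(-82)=-161723 /1558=-103.80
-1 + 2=1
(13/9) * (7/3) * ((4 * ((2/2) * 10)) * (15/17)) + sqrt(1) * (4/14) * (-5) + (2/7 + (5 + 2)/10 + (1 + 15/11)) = 14240287/117810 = 120.88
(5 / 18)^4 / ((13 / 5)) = 3125 / 1364688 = 0.00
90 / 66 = 1.36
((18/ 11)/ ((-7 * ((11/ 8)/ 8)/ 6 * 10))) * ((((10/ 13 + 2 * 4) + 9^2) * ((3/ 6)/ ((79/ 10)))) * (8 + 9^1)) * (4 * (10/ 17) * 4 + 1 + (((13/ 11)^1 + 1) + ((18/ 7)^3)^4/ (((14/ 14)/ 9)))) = -7852465519386411551688576/ 132441173218713359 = -59290214.13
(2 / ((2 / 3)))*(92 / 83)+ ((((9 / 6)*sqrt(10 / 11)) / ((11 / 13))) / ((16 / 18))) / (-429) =3.32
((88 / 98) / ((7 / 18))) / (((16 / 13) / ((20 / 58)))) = 6435 / 9947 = 0.65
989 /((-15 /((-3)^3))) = 1780.20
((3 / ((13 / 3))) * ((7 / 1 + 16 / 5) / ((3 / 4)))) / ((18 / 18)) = 612 / 65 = 9.42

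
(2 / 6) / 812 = 1 / 2436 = 0.00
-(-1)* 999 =999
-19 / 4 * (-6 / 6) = 19 / 4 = 4.75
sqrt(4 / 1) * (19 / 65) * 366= 13908 / 65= 213.97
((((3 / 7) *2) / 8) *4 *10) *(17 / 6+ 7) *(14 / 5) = 118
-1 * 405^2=-164025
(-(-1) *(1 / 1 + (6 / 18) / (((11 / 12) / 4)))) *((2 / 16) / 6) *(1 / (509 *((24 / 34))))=51 / 358336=0.00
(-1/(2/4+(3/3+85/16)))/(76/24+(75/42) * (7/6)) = -0.03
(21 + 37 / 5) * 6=852 / 5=170.40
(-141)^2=19881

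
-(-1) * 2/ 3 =2/ 3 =0.67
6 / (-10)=-3 / 5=-0.60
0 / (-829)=0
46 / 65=0.71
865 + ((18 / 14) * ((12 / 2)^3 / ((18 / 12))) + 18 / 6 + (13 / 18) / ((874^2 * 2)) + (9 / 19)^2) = 1053.37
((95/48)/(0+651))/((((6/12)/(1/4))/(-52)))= -1235/15624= -0.08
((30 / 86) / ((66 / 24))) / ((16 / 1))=15 / 1892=0.01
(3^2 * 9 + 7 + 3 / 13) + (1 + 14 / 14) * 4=1251 / 13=96.23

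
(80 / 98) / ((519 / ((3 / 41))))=40 / 347557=0.00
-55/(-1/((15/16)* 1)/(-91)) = -75075/16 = -4692.19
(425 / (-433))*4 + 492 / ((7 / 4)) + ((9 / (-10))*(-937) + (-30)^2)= 61241863 / 30310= 2020.52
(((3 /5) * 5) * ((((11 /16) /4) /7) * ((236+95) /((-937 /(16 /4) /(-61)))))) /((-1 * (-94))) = 666303 /9864736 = 0.07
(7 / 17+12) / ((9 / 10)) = 13.79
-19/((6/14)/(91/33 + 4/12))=-4522/33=-137.03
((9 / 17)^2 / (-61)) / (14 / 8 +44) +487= 523704595 / 1075369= 487.00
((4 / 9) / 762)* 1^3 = 2 / 3429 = 0.00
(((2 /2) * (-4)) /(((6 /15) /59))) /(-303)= 590 /303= 1.95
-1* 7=-7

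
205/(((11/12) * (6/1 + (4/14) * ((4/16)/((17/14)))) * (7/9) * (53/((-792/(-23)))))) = 27099360/878899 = 30.83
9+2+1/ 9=100/ 9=11.11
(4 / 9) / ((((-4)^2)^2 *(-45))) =-1 / 25920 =-0.00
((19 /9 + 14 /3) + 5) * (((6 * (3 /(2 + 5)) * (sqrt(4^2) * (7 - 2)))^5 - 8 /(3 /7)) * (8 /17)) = 15382594376269184 /7714413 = 1994007110.62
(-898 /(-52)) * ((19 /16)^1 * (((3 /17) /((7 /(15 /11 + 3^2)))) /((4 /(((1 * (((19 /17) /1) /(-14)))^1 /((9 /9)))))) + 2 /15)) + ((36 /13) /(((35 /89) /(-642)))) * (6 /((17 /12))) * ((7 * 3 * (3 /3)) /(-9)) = 173713362878267 /3888044160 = 44678.86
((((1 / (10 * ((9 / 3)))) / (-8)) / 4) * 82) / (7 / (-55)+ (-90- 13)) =0.00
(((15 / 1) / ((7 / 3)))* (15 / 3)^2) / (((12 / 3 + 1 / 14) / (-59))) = -44250 / 19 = -2328.95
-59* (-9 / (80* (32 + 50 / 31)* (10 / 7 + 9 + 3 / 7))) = 115227 / 6335360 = 0.02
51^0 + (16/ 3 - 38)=-95/ 3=-31.67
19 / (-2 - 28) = -19 / 30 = -0.63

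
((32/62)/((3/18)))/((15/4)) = 128/155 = 0.83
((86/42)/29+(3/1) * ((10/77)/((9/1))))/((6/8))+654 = 1878070/2871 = 654.15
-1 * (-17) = 17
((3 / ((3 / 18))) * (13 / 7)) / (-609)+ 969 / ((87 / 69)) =1091985 / 1421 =768.46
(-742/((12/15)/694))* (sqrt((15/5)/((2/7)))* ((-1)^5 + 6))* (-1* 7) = 22528975* sqrt(42)/2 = 73002222.59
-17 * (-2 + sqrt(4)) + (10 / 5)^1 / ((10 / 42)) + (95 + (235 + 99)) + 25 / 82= 179459 / 410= 437.70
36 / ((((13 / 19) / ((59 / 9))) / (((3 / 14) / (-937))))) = -6726 / 85267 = -0.08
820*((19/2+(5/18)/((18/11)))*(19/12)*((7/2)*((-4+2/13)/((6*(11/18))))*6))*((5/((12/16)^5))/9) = -647436.66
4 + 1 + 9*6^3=1949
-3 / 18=-1 / 6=-0.17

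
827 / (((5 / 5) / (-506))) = -418462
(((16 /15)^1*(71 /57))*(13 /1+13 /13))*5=15904 /171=93.01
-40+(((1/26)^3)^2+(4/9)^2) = -995944461743/25022177856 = -39.80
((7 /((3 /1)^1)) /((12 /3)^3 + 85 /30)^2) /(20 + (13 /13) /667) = 18676 /715082047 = 0.00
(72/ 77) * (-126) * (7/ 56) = -162/ 11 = -14.73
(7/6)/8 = 0.15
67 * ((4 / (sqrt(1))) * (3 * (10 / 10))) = 804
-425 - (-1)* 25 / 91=-38650 / 91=-424.73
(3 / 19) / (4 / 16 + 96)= 12 / 7315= 0.00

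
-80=-80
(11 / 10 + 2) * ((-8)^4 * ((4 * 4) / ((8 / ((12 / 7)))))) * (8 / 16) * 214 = 163037184 / 35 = 4658205.26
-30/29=-1.03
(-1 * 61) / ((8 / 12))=-183 / 2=-91.50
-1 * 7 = -7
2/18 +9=82/9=9.11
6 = 6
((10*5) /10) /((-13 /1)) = -0.38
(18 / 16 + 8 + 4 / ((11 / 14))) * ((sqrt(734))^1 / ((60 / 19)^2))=38.62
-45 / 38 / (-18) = 5 / 76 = 0.07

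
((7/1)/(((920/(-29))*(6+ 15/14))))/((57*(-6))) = 1421/15574680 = 0.00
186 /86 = 93 /43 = 2.16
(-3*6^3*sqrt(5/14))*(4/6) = -216*sqrt(70)/7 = -258.17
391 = 391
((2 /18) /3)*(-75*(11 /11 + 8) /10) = -5 /2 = -2.50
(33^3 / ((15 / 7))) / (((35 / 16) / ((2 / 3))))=127776 / 25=5111.04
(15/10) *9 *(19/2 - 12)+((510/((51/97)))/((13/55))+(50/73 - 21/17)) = 262615929/64532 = 4069.55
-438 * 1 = -438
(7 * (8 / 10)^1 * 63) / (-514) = -882 / 1285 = -0.69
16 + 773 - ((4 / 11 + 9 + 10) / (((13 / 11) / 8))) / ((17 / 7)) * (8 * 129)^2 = -12703431903 / 221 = -57481592.32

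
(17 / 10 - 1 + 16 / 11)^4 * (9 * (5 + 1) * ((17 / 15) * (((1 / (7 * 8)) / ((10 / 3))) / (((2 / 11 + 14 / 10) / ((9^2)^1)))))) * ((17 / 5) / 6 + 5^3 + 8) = 52223734092838437 / 1080772000000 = 48320.77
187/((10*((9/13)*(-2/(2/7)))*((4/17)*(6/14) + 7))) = -3179/5850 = -0.54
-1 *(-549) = 549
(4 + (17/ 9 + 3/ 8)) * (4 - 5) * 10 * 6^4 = -81180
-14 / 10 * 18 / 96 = -21 / 80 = -0.26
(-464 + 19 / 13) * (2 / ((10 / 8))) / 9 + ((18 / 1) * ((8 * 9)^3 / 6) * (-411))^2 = 123901623736117445656 / 585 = 211797647412166573.77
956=956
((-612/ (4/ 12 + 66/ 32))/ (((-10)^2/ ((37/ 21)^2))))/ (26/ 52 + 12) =-2234208/ 3521875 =-0.63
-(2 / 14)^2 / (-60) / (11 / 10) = 1 / 3234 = 0.00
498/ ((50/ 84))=20916/ 25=836.64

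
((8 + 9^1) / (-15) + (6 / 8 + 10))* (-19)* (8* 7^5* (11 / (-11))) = 24567352.13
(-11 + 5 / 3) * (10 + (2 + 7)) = -532 / 3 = -177.33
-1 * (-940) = 940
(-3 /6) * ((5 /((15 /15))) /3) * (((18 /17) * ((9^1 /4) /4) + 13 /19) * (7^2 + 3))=-214955 /3876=-55.46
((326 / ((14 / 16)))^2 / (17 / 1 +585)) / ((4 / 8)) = 6801664 / 14749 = 461.16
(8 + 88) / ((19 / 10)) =50.53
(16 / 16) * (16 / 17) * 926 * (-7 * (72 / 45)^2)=-6637568 / 425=-15617.81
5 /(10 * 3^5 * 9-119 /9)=45 /196711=0.00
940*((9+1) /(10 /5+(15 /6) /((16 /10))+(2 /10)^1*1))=2498.34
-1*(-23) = 23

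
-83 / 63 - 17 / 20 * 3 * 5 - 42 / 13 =-56669 / 3276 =-17.30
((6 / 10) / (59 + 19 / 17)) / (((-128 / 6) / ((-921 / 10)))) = 140913 / 3270400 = 0.04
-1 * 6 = -6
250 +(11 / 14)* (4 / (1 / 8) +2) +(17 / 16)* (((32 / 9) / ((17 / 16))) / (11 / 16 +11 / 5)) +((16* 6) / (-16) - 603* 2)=-1941899 / 2079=-934.05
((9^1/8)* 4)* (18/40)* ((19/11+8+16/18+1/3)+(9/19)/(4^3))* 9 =21368367/107008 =199.69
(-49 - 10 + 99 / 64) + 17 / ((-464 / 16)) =-107721 / 1856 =-58.04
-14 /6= -7 /3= -2.33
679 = 679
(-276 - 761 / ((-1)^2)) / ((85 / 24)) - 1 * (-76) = -1084 / 5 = -216.80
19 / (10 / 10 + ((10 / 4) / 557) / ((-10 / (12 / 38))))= 402154 / 21163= 19.00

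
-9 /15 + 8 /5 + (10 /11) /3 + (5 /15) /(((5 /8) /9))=1007 /165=6.10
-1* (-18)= 18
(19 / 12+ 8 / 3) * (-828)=-3519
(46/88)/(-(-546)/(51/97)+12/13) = 5083/10107064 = 0.00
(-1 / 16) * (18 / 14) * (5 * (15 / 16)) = -675 / 1792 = -0.38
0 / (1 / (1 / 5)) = 0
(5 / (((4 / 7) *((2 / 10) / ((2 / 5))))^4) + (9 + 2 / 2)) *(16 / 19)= 12165 / 19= 640.26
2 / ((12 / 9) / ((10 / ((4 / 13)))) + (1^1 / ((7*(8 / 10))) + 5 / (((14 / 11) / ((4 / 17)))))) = 26520 / 15169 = 1.75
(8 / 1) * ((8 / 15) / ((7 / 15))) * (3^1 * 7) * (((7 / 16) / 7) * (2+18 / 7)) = 384 / 7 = 54.86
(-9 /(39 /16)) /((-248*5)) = 6 /2015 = 0.00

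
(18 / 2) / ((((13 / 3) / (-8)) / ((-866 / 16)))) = 11691 / 13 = 899.31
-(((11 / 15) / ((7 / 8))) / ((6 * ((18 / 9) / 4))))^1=-88 / 315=-0.28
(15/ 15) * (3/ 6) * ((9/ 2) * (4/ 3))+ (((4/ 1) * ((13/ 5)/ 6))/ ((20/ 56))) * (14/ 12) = 1949/ 225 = 8.66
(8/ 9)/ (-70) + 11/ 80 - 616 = -3104011/ 5040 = -615.88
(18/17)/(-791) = -18/13447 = -0.00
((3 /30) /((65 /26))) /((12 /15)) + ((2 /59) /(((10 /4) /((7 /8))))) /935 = 55179 /1103300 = 0.05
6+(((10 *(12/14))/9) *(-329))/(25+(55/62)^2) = -365822/59475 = -6.15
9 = 9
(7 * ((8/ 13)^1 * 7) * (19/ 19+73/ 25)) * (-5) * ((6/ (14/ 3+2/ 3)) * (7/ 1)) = -302526/ 65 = -4654.25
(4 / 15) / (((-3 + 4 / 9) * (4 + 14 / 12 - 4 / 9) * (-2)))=108 / 9775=0.01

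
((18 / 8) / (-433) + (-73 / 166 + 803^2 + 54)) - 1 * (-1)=92703005219 / 143756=644863.56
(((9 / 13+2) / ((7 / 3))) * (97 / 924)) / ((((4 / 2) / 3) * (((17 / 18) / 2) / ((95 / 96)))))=414675 / 1089088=0.38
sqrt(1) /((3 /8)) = 8 /3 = 2.67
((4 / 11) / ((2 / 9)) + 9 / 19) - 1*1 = 232 / 209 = 1.11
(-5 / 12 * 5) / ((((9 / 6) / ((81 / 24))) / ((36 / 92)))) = -675 / 368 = -1.83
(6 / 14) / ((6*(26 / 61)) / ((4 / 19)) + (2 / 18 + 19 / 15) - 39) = -8235 / 489496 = -0.02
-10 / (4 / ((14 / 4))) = -35 / 4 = -8.75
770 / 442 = 385 / 221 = 1.74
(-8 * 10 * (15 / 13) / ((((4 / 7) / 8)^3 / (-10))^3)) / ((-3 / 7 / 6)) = -347105585971200000 / 13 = -26700429690092307.69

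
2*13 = 26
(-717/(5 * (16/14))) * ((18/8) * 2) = -45171/80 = -564.64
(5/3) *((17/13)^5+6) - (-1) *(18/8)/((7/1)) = 520691011/31188612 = 16.69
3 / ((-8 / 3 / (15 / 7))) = -135 / 56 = -2.41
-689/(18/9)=-689/2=-344.50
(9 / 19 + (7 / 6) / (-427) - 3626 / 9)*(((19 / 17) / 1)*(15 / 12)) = -41976215 / 74664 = -562.20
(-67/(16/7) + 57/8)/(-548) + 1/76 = 8937/166592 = 0.05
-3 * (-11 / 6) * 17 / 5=187 / 10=18.70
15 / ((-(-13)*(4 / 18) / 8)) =540 / 13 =41.54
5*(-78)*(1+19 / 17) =-14040 / 17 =-825.88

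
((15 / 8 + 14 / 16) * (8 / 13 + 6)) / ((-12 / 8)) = -12.13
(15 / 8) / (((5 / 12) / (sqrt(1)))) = 9 / 2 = 4.50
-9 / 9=-1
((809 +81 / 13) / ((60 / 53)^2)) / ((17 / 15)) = 14884891 / 26520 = 561.27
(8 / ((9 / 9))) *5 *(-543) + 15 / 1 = -21705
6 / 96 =0.06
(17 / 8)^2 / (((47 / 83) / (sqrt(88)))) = 23987 * sqrt(22) / 1504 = 74.81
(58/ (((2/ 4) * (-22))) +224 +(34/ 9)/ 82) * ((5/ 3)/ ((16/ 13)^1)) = 57720065/ 194832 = 296.26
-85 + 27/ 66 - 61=-3203/ 22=-145.59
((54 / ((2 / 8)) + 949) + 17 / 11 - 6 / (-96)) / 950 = 205323 / 167200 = 1.23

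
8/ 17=0.47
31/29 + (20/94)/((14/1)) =10344/9541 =1.08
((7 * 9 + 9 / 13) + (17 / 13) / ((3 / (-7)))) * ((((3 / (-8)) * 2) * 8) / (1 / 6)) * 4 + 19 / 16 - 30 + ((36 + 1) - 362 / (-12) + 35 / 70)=-5424715 / 624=-8693.45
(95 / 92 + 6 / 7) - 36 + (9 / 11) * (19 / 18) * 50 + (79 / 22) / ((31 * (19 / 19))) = 2017591 / 219604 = 9.19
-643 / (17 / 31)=-19933 / 17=-1172.53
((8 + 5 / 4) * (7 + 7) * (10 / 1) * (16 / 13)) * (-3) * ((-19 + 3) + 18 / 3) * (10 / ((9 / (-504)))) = -348096000 / 13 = -26776615.38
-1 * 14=-14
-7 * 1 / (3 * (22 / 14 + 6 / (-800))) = -19600 / 13137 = -1.49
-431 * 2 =-862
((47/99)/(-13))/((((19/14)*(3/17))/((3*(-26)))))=22372/1881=11.89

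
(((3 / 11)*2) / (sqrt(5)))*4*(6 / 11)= 144*sqrt(5) / 605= 0.53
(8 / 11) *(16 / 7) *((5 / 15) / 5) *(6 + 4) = 256 / 231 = 1.11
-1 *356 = -356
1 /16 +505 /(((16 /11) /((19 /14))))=105559 /224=471.25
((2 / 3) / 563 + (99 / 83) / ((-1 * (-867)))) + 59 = 2390432248 / 40514043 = 59.00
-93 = -93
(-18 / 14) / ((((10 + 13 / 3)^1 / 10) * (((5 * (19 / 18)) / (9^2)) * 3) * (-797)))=26244 / 4558043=0.01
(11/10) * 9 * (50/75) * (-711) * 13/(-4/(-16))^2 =-4880304/5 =-976060.80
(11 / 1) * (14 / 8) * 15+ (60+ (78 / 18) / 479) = 2004667 / 5748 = 348.76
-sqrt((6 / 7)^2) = -6 / 7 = -0.86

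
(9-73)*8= -512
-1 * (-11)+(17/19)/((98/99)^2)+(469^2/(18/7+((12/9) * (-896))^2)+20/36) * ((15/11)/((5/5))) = 3487130683124603/270722605423116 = 12.88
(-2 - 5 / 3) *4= -44 / 3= -14.67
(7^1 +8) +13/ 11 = 178/ 11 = 16.18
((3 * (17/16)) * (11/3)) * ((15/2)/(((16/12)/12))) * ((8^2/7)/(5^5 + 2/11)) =185130/80213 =2.31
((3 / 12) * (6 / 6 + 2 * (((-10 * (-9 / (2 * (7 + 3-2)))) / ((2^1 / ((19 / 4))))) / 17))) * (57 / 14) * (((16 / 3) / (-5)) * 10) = -26581 / 952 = -27.92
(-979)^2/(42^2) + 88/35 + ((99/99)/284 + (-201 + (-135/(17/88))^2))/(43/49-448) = -360764484505639/660839633370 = -545.92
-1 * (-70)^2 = -4900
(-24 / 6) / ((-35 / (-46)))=-184 / 35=-5.26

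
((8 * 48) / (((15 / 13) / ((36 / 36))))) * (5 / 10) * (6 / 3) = 1664 / 5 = 332.80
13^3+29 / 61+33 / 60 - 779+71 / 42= 1420.72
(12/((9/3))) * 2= 8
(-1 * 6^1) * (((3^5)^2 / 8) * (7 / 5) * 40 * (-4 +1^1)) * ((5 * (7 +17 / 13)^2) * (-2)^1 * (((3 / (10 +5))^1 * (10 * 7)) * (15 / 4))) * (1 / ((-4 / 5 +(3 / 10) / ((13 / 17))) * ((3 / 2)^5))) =59997563136000 / 689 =87079191779.39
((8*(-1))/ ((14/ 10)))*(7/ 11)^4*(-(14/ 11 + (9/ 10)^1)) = 327908/ 161051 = 2.04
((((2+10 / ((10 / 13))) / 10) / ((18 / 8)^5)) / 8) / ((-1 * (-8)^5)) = 1 / 10077696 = 0.00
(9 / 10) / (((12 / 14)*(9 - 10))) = -21 / 20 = -1.05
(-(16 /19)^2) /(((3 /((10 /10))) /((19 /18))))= -128 /513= -0.25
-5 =-5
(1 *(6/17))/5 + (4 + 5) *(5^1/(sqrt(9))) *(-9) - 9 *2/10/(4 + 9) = -29850/221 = -135.07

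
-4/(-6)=2/3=0.67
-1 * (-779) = 779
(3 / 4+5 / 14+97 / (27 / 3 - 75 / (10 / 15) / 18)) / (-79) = -11205 / 24332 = -0.46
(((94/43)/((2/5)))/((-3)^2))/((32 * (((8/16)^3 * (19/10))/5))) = 5875/14706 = 0.40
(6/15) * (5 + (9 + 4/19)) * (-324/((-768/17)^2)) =-70227/77824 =-0.90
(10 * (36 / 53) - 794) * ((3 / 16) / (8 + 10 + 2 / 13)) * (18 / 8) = -7322211 / 400256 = -18.29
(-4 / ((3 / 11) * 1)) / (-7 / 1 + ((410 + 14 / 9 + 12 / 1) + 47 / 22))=-2904 / 82901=-0.04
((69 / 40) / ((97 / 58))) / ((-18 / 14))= -4669 / 5820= -0.80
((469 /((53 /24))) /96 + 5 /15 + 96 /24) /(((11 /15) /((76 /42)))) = 395485 /24486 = 16.15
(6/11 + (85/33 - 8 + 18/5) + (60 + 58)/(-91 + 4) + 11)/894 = 6671/712965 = 0.01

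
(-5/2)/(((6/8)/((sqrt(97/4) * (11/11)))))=-5 * sqrt(97)/3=-16.41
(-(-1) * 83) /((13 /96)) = 7968 /13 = 612.92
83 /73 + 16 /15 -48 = -50147 /1095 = -45.80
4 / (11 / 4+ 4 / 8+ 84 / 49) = 112 / 139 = 0.81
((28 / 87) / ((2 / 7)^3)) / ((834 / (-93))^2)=2307361 / 13447416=0.17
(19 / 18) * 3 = 19 / 6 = 3.17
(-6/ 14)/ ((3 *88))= -1/ 616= -0.00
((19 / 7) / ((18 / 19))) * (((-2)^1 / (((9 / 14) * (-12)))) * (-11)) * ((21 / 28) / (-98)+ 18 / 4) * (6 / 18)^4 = -2330977 / 5143824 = -0.45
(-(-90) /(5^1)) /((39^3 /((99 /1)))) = 66 /2197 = 0.03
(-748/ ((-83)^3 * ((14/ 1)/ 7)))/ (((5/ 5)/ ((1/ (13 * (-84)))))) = -187/ 312195702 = -0.00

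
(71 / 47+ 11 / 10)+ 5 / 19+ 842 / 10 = 777569 / 8930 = 87.07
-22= -22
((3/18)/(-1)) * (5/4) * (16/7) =-10/21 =-0.48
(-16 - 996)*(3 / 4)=-759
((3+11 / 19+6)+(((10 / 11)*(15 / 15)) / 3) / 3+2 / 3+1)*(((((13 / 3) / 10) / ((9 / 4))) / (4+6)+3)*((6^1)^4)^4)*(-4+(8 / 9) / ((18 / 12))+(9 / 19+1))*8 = -148426440181498773504 / 99275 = -1495103905127159.64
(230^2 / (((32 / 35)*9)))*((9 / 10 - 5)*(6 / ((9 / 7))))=-26569025 / 216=-123004.75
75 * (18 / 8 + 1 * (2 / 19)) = 13425 / 76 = 176.64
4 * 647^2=1674436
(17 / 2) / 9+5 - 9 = -55 / 18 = -3.06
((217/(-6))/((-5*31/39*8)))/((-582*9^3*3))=-91/101826720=-0.00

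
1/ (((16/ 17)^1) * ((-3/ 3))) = -17/ 16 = -1.06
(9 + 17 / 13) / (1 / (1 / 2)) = 67 / 13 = 5.15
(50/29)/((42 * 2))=25/1218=0.02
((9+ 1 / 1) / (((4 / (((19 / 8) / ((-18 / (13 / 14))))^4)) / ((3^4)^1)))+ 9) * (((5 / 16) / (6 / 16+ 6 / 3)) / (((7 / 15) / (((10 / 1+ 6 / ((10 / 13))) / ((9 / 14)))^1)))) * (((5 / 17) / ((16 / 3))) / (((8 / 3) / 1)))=8208729108843925 / 5620802493874176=1.46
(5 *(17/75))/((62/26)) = 0.48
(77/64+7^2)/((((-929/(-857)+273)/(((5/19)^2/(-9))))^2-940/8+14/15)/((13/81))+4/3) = 0.00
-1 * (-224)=224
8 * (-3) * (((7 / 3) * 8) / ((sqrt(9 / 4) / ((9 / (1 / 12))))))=-32256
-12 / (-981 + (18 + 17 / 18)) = 216 / 17317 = 0.01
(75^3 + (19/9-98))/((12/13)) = 12337039/27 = 456927.37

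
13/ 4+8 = 45/ 4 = 11.25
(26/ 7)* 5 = 130/ 7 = 18.57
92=92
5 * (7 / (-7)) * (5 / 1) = -25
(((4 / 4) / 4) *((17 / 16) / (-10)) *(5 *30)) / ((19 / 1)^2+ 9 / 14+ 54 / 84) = -1785 / 162304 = -0.01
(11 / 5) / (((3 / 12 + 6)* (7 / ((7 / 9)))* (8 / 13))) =143 / 2250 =0.06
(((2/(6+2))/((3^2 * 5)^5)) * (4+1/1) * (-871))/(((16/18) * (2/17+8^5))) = -0.00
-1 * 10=-10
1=1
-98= -98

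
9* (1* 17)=153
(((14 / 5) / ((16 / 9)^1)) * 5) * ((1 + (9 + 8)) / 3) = 189 / 4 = 47.25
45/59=0.76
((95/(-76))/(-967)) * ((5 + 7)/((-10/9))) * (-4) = 54/967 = 0.06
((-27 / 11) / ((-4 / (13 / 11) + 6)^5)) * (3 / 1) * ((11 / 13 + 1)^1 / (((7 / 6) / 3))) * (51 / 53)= -187388721 / 681698402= -0.27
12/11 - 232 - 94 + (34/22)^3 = -321.22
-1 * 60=-60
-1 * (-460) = 460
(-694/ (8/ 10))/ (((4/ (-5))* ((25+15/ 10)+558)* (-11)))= -8675/ 51436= -0.17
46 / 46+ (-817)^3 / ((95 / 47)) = -1348995264 / 5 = -269799052.80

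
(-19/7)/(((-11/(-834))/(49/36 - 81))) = 7571747/462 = 16389.06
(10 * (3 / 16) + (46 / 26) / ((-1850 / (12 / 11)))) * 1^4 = 1983021 / 1058200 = 1.87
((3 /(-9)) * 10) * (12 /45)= -8 /9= -0.89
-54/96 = -9/16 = -0.56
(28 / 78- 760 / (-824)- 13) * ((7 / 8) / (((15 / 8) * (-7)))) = 47074 / 60255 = 0.78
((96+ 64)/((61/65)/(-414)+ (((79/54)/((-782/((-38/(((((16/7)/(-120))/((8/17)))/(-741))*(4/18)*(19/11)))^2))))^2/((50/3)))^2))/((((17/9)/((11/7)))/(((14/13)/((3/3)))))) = 27344951761760879297673600/979316900827195651098322975640261481805681935919660040572693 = 0.00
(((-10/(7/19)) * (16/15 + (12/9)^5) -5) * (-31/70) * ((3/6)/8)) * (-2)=-7821703/952560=-8.21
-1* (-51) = 51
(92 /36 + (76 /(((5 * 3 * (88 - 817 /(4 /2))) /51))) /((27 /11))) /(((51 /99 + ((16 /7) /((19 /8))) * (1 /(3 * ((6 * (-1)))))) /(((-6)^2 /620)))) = 845852469 /3019895225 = 0.28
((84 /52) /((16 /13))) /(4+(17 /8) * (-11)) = -21 /310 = -0.07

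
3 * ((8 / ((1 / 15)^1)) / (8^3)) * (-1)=-45 / 64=-0.70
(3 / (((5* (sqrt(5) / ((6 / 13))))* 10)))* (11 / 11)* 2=18* sqrt(5) / 1625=0.02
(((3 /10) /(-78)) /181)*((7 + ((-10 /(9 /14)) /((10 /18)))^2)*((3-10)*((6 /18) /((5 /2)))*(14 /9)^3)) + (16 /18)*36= 4124405564 /128650275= 32.06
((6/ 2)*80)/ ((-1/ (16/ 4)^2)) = -3840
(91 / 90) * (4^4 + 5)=2639 / 10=263.90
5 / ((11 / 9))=45 / 11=4.09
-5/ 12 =-0.42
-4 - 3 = -7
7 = 7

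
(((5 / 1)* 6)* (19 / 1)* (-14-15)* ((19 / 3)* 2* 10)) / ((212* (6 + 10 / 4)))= -1046900 / 901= -1161.93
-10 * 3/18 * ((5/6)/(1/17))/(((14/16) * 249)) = -1700/15687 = -0.11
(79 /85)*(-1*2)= -158 /85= -1.86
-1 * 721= -721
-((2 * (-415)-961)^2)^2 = -10289217397761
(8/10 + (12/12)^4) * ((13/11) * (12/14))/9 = 78/385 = 0.20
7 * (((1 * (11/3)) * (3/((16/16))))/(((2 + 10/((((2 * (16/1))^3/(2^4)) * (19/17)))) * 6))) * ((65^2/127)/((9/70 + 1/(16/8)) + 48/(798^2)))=19993381408000/59007625317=338.83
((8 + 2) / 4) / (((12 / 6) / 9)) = 45 / 4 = 11.25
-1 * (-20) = 20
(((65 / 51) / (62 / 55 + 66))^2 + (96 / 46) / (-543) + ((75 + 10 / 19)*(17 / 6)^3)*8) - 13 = 683484199656243715 / 49780390472496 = 13729.99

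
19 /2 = 9.50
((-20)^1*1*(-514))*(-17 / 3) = -174760 / 3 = -58253.33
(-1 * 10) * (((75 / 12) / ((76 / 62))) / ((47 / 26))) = -50375 / 1786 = -28.21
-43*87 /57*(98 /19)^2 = -11976188 /6859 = -1746.05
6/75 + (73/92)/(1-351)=2503/32200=0.08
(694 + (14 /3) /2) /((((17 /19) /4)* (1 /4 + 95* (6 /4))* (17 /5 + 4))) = 2.95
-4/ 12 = -1/ 3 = -0.33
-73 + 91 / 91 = -72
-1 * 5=-5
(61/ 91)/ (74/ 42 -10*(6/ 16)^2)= 5856/ 3107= 1.88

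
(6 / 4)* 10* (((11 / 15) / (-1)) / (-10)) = 11 / 10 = 1.10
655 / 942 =0.70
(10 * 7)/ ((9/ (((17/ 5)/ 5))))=5.29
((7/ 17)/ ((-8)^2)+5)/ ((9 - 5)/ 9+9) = 49023/ 92480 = 0.53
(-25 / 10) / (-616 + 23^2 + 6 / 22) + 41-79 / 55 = 39.59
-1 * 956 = -956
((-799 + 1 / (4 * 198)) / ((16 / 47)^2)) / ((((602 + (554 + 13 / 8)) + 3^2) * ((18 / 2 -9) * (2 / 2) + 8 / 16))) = -1397870663 / 118267776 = -11.82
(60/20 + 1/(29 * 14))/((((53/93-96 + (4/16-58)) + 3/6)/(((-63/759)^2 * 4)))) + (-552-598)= -5271505285066/4583915479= -1150.00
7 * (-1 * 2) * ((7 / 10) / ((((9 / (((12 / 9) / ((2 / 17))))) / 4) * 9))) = -6664 / 1215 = -5.48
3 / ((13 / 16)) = 48 / 13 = 3.69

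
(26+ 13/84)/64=2197/5376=0.41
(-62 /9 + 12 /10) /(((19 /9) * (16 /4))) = -64 /95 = -0.67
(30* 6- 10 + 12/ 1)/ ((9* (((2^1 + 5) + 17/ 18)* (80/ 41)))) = 287/ 220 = 1.30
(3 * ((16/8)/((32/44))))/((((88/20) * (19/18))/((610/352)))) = 41175/13376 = 3.08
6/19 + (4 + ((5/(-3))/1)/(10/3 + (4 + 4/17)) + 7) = 81375/7334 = 11.10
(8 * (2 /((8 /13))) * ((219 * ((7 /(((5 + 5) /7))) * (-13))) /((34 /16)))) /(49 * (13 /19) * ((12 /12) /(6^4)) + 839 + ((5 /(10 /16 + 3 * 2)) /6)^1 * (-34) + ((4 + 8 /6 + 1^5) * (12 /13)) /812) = -49967859850586496 /244372602421915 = -204.47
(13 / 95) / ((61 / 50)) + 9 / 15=4127 / 5795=0.71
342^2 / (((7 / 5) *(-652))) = -146205 / 1141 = -128.14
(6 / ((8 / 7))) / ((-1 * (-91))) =3 / 52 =0.06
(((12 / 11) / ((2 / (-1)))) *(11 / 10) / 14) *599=-1797 / 70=-25.67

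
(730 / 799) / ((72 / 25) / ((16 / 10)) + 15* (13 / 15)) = 1825 / 29563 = 0.06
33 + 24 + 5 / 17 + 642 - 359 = 5785 / 17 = 340.29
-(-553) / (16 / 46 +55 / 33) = 38157 / 139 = 274.51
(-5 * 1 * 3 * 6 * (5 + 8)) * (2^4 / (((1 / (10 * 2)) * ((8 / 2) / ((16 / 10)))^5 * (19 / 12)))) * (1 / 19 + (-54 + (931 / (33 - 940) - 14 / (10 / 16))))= 38339993862144 / 204641875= 187351.65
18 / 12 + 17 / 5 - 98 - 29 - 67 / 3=-4333 / 30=-144.43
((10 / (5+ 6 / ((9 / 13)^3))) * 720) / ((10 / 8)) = 1399680 / 5609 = 249.54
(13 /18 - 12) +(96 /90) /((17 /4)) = -16871 /1530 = -11.03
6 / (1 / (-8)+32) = 16 / 85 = 0.19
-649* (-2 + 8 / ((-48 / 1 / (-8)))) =432.67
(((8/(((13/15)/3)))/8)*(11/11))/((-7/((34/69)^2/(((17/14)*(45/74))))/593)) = -5967952/61893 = -96.42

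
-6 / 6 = -1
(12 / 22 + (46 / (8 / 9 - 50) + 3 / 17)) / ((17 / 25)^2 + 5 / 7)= -126875 / 695266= -0.18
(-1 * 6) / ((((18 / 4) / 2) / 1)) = -8 / 3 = -2.67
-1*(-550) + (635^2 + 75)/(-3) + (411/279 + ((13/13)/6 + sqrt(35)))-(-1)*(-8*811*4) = -9909689/62 + sqrt(35) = -159827.78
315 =315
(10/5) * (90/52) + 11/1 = 14.46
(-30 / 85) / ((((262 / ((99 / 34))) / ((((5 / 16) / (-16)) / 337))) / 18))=0.00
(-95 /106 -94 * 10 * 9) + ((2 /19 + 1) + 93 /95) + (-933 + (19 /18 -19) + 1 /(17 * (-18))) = -14497710911 /1540710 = -9409.76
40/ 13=3.08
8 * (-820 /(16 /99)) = -40590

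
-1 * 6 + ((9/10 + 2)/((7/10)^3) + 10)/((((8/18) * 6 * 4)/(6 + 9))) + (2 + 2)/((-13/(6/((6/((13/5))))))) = 525533/27440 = 19.15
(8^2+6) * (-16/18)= -560/9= -62.22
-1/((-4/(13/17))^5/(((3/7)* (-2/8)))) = -1113879/40710139904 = -0.00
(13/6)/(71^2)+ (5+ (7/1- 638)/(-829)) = 144465673/25073934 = 5.76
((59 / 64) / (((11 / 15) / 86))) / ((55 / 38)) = 144609 / 1936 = 74.69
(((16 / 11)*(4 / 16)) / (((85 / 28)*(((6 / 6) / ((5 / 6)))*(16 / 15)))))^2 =1225 / 139876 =0.01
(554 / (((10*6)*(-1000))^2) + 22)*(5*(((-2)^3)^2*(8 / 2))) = 39600000277 / 1406250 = 28160.00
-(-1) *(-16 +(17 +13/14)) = 27/14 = 1.93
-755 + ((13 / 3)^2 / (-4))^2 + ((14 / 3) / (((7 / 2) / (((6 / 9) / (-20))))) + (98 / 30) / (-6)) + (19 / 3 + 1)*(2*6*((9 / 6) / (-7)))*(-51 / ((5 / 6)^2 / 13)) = 3916777111 / 226800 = 17269.74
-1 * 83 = -83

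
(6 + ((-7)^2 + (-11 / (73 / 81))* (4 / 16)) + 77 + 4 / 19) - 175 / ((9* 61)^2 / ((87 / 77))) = 791909523475 / 6131300076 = 129.16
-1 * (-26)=26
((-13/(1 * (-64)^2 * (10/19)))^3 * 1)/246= -15069223/16904991277056000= -0.00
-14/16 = -7/8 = -0.88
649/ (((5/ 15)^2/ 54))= 315414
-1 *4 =-4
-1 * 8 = -8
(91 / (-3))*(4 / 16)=-91 / 12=-7.58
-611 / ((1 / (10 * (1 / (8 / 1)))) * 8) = -3055 / 32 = -95.47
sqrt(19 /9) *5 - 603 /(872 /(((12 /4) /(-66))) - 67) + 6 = 12901 /2139 + 5 *sqrt(19) /3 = 13.30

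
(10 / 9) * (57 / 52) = 95 / 78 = 1.22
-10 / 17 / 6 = -5 / 51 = -0.10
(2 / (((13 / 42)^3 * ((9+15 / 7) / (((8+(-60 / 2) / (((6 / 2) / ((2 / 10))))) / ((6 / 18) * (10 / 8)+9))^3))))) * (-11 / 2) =-354882705408 / 41210581217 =-8.61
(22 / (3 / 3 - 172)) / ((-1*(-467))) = -22 / 79857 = -0.00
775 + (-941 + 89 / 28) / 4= 60541 / 112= 540.54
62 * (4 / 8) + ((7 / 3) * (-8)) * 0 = 31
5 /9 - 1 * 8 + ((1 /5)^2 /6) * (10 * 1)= -332 /45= -7.38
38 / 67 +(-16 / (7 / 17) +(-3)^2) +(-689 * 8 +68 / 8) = -5189757 / 938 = -5532.79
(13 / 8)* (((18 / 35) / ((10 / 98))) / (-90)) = -91 / 1000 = -0.09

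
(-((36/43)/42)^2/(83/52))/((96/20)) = -390/7519883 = -0.00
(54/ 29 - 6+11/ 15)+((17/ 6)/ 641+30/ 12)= -83667/ 92945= -0.90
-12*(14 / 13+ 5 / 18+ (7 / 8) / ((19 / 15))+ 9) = -196433 / 1482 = -132.55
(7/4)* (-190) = -665/2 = -332.50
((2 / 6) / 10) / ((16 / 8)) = 1 / 60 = 0.02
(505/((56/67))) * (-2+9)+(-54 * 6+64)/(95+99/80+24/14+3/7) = 4226.73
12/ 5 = 2.40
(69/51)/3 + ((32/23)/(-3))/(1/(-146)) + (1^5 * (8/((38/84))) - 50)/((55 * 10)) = 139131438/2042975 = 68.10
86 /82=43 /41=1.05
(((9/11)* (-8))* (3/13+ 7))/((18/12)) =-4512/143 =-31.55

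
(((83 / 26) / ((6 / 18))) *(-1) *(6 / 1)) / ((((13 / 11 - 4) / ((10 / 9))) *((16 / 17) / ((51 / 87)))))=1319285 / 93496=14.11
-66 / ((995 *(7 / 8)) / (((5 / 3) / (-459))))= 176 / 639387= 0.00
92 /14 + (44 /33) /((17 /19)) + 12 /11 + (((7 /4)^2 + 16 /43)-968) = -2581311571 /2701776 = -955.41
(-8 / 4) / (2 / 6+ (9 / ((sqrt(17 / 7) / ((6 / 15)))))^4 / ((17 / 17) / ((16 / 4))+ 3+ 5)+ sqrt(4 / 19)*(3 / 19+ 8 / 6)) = -614953432870163750 / 1125832307721079173+ 25501962835937500*sqrt(19) / 1125832307721079173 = -0.45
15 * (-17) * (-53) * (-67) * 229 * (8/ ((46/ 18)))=-14929966440/ 23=-649128975.65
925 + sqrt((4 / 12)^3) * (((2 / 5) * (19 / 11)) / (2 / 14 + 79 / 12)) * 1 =1064 * sqrt(3) / 93225 + 925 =925.02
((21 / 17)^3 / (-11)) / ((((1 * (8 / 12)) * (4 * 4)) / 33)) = -83349 / 157216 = -0.53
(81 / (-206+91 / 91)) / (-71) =81 / 14555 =0.01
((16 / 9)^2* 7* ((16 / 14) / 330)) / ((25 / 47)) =48128 / 334125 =0.14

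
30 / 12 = 5 / 2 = 2.50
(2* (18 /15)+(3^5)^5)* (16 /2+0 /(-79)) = 33891544377816 /5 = 6778308875563.20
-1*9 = -9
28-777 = -749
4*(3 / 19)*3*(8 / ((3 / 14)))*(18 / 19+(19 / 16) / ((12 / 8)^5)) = 78.08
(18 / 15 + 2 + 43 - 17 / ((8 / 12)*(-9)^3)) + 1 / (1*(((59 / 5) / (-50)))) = 6021209 / 143370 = 42.00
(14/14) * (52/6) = 8.67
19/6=3.17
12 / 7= 1.71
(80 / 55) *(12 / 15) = 64 / 55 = 1.16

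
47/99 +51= 5096/99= 51.47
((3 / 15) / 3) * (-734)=-734 / 15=-48.93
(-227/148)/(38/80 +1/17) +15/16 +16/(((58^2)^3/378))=-247431610645303/127825152389616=-1.94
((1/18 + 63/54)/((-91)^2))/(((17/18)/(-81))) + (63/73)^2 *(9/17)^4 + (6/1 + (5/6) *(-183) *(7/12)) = -7334244108805079/88457657038296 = -82.91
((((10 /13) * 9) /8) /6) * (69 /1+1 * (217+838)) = 4215 /26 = 162.12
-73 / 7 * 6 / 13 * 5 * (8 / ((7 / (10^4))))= -175200000 / 637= -275039.25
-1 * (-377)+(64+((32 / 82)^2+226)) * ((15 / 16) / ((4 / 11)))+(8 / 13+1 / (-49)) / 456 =2197373448757 / 1953133728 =1125.05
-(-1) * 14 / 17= 14 / 17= 0.82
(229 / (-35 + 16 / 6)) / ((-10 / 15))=2061 / 194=10.62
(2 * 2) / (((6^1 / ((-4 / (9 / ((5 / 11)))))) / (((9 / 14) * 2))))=-0.17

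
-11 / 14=-0.79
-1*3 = -3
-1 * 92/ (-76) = 23/ 19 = 1.21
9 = 9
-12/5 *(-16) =192/5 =38.40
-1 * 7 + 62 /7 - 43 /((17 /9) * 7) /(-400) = 88787 /47600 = 1.87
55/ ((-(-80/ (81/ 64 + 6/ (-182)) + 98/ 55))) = 21716475/ 24922058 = 0.87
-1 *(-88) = 88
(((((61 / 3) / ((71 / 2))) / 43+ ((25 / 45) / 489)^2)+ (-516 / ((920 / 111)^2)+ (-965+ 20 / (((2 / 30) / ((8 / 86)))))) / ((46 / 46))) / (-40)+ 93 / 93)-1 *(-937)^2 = -439412292234040885379123 / 500501284170192000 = -877944.39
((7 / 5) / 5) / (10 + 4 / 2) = 7 / 300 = 0.02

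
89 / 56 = 1.59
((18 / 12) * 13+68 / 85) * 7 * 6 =4263 / 5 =852.60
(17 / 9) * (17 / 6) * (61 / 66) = 17629 / 3564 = 4.95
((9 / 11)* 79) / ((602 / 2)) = 0.21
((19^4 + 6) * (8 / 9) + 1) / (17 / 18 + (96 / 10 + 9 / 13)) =135541250 / 13147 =10309.67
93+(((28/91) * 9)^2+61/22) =103.44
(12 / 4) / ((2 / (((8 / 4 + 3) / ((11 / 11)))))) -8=-1 / 2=-0.50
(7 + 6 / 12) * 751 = 11265 / 2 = 5632.50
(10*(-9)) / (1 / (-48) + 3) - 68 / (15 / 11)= -171764 / 2145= -80.08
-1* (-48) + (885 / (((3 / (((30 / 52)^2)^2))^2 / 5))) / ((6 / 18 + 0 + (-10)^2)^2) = 908168502918224073 / 18919940877650176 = 48.00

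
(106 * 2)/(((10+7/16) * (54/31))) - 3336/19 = -14043080/85671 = -163.92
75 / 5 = 15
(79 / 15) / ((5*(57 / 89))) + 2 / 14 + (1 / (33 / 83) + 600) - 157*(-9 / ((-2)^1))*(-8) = 2059418437 / 329175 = 6256.30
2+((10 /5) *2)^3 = 66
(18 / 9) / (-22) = -1 / 11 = -0.09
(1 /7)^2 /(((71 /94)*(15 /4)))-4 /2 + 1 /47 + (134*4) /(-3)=-443050373 /2452695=-180.64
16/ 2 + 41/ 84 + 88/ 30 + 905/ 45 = 39731/ 1260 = 31.53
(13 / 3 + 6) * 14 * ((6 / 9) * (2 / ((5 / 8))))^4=455081984 / 151875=2996.42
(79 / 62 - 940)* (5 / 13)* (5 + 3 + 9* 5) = -1186405 / 62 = -19135.56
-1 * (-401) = 401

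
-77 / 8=-9.62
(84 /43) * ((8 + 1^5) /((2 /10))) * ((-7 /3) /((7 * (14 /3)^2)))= -405 /301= -1.35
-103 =-103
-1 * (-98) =98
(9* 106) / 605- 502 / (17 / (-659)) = 200161108 / 10285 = 19461.46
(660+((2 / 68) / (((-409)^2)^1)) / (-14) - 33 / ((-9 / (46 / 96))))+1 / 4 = 1897660923395 / 2866527216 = 662.01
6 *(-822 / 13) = -4932 / 13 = -379.38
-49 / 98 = -1 / 2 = -0.50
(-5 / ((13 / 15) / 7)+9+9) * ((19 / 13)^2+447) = -22088064 / 2197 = -10053.74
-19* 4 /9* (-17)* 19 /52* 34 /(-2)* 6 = -208658 /39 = -5350.21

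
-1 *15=-15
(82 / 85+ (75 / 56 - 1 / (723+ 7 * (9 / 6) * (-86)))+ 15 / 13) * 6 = 1928833 / 92820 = 20.78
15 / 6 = 5 / 2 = 2.50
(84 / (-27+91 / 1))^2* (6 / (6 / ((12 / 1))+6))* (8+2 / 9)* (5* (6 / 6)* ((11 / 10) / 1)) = 59829 / 832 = 71.91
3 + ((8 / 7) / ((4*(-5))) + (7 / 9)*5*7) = 9502 / 315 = 30.17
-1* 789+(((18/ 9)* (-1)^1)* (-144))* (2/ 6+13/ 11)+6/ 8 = -15483/ 44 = -351.89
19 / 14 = 1.36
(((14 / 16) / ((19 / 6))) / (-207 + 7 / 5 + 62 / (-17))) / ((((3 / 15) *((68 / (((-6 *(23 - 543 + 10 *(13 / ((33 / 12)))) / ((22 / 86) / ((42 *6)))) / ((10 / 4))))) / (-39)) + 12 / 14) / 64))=-94142647872000 / 954801620201281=-0.10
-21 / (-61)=21 / 61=0.34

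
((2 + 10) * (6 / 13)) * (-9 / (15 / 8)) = -1728 / 65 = -26.58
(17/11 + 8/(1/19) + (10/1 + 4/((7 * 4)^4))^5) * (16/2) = 94388936827085114814701669783947/117804903638801000597291008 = 801230.97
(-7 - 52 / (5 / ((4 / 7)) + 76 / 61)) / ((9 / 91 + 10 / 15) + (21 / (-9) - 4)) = 2.19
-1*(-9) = 9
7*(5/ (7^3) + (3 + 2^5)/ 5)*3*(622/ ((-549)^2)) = 498844/ 1640961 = 0.30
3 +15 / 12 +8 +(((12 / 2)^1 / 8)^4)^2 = 809377 / 65536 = 12.35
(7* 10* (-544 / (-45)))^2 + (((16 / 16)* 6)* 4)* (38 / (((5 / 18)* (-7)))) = 2028791264 / 2835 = 715623.02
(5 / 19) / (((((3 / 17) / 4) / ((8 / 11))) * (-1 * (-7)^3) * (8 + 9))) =160 / 215061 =0.00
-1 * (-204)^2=-41616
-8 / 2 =-4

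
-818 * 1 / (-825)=818 / 825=0.99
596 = 596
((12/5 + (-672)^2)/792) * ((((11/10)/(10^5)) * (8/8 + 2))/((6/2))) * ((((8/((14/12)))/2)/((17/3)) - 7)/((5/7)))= -0.06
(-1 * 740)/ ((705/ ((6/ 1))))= -296/ 47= -6.30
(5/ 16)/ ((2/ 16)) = 5/ 2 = 2.50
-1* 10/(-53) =0.19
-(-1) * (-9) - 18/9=-11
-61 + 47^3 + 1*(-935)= 102827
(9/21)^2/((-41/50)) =-450/2009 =-0.22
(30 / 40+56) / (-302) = -227 / 1208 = -0.19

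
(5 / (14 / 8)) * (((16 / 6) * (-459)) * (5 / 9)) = -13600 / 7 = -1942.86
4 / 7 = 0.57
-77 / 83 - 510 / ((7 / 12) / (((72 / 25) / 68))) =-110263 / 2905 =-37.96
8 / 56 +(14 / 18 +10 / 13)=1384 / 819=1.69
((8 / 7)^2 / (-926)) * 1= -32 / 22687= -0.00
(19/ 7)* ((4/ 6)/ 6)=19/ 63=0.30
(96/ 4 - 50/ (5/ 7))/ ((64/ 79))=-1817/ 32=-56.78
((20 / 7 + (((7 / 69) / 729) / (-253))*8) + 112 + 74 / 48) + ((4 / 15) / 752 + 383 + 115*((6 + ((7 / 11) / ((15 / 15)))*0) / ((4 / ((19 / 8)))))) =304500710267713 / 334952346960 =909.09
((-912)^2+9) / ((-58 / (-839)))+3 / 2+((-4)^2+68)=12031822.86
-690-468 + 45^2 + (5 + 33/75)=21811/25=872.44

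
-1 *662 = -662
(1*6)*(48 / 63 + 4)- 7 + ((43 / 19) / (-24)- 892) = -870.52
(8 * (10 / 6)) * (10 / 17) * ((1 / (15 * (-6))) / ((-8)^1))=5 / 459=0.01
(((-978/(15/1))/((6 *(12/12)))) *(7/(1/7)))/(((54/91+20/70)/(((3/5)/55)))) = -726817/110000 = -6.61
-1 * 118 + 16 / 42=-2470 / 21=-117.62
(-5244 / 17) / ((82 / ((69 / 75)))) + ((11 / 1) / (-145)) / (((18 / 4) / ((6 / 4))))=-5284957 / 1515975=-3.49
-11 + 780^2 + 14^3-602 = 610531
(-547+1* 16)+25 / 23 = -12188 / 23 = -529.91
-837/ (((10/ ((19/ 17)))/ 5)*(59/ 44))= -349866/ 1003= -348.82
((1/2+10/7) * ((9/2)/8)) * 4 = 243/56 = 4.34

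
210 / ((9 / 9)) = 210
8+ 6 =14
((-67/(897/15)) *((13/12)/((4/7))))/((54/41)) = -96145/59616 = -1.61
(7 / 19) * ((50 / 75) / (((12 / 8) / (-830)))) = -23240 / 171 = -135.91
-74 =-74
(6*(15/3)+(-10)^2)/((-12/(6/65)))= -1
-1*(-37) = 37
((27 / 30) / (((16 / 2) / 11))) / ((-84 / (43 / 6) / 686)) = -23177 / 320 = -72.43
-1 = -1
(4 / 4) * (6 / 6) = 1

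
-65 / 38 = -1.71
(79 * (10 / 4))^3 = 7703734.38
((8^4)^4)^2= 79228162514264337593543950336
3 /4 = 0.75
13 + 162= 175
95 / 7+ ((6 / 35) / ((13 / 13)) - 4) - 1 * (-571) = 20326 / 35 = 580.74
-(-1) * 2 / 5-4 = -18 / 5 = -3.60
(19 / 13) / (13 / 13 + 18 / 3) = 0.21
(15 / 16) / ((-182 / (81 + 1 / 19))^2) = 45375 / 244036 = 0.19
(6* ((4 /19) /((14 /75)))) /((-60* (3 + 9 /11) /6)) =-0.18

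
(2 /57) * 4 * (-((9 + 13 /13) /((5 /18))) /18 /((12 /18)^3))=-18 /19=-0.95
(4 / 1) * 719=2876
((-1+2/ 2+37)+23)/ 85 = 12/ 17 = 0.71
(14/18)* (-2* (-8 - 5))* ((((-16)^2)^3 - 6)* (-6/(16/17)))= -12977171935/6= -2162861989.17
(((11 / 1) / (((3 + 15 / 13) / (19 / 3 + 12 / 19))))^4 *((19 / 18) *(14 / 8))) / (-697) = -72711686330881965367 / 237075205431494016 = -306.70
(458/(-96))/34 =-229/1632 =-0.14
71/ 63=1.13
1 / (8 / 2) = 1 / 4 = 0.25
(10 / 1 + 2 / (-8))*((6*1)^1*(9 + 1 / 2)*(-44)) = -24453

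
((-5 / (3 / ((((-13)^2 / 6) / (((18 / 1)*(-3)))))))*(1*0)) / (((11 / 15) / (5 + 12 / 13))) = 0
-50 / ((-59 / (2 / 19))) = 100 / 1121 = 0.09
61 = 61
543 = 543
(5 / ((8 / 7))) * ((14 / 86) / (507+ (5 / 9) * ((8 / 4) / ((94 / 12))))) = 34545 / 24598408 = 0.00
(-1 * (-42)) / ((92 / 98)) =1029 / 23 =44.74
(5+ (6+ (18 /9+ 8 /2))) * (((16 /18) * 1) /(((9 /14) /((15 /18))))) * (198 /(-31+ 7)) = -13090 /81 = -161.60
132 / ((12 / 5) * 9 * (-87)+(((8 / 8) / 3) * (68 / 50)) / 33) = -163350 / 2325493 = -0.07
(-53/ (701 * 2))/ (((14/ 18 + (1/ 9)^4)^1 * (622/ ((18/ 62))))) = -3129597/ 137978289856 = -0.00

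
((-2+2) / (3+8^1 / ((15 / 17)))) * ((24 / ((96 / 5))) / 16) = 0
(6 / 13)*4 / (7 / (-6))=-144 / 91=-1.58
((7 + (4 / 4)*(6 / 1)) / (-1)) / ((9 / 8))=-104 / 9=-11.56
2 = 2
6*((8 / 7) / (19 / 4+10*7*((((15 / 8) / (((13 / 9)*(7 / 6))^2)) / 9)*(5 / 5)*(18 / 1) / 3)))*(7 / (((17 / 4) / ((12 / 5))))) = 10902528 / 14303545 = 0.76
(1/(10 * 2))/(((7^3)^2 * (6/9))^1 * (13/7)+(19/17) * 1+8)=51/148583180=0.00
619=619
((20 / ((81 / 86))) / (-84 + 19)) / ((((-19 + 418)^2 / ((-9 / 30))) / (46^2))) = 363952 / 279397755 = 0.00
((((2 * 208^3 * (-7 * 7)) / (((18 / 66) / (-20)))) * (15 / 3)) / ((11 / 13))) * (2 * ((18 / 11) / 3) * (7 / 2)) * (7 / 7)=16050459443200 / 11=1459132676654.55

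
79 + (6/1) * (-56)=-257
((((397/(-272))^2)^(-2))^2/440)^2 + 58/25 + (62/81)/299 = 64788307371363297060394328924879669243124932486348/27895213802365660130899276464456398527433866214475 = 2.32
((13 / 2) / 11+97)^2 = 4609609 / 484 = 9523.99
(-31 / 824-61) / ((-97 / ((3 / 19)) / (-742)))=-55978335 / 759316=-73.72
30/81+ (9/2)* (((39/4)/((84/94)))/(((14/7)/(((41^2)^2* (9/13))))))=48025322.37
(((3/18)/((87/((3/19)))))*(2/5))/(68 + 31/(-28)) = 28/15480345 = 0.00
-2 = -2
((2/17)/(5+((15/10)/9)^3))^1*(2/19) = 864/349163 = 0.00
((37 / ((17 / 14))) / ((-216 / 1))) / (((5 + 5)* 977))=-259 / 17937720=-0.00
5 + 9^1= 14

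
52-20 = 32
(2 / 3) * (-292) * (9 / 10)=-876 / 5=-175.20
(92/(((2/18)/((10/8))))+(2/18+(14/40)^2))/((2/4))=3726841/1800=2070.47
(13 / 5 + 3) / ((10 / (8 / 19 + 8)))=448 / 95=4.72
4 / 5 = 0.80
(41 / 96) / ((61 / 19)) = 779 / 5856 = 0.13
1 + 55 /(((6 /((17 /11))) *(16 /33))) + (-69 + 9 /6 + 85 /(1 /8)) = 20567 /32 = 642.72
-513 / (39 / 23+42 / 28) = -7866 / 49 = -160.53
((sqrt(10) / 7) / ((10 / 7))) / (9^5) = sqrt(10) / 590490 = 0.00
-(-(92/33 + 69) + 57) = 488/33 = 14.79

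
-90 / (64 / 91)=-4095 / 32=-127.97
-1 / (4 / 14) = -7 / 2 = -3.50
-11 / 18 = -0.61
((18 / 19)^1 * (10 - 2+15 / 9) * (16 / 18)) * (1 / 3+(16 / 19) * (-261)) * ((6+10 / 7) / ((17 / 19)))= -43116736 / 2907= -14832.04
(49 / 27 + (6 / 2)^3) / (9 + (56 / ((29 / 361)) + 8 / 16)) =45124 / 1106541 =0.04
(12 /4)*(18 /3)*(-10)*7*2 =-2520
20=20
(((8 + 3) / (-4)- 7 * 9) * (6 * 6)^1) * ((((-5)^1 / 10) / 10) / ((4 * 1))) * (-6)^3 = -63909 / 10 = -6390.90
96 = 96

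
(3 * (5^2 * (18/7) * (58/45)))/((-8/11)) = -4785/14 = -341.79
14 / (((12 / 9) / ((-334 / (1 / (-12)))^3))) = 676040069376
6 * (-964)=-5784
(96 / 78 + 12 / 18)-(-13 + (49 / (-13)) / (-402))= 1995 / 134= 14.89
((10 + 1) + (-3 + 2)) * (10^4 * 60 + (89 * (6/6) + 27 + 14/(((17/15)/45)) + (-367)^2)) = 125011350/17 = 7353608.82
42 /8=21 /4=5.25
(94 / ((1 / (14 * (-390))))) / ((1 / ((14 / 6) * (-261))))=312563160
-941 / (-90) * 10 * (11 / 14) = 10351 / 126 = 82.15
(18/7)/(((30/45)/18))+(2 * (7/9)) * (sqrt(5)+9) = 14 * sqrt(5)/9+584/7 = 86.91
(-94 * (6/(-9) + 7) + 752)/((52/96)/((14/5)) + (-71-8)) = -52640/26479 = -1.99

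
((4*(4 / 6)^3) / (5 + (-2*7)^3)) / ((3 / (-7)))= 224 / 221859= 0.00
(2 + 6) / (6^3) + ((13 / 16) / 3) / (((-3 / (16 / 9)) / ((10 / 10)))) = -10 / 81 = -0.12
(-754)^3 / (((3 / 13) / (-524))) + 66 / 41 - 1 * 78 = 973346389246.28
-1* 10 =-10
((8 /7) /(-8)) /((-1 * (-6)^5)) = -1 /54432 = -0.00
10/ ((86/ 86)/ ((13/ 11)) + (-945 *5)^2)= 65/ 145116568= 0.00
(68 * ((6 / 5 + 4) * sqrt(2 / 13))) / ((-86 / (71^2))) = -342788 * sqrt(26) / 215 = -8129.69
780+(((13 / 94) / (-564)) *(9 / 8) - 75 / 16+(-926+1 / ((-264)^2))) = -11599828153 / 76979232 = -150.69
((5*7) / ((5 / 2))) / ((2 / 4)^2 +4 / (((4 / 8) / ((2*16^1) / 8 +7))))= 0.16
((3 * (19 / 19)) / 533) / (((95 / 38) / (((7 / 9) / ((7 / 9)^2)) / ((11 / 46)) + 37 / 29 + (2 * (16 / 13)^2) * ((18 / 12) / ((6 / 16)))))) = 42502074 / 1005709705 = 0.04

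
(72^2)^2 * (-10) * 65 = -17468006400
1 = 1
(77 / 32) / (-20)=-77 / 640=-0.12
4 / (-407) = -4 / 407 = -0.01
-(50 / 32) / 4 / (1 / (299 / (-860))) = 1495 / 11008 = 0.14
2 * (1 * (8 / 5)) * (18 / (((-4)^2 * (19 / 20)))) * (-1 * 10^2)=-7200 / 19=-378.95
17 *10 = 170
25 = 25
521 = 521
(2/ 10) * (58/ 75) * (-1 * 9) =-174/ 125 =-1.39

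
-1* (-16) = 16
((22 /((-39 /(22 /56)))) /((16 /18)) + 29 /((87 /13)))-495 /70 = -13049 /4368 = -2.99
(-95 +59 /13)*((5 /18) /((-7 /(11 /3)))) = 1540 /117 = 13.16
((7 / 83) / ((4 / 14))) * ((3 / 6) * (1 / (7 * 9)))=7 / 2988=0.00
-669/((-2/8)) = 2676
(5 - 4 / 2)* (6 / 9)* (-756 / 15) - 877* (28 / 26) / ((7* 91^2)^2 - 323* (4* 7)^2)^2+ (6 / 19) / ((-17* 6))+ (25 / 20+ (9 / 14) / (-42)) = -6742597093258955112995389 / 67718241442141027121930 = -99.57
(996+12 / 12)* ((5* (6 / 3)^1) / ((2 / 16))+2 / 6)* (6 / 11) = 480554 / 11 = 43686.73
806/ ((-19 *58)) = -403/ 551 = -0.73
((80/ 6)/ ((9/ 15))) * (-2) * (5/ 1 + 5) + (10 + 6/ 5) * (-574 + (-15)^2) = -195896/ 45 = -4353.24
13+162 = 175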